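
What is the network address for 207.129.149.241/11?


IP:   11001111.10000001.10010101.11110001
Mask: 11111111.11100000.00000000.00000000
AND operation:
Net:  11001111.10000000.00000000.00000000
Network: 207.128.0.0/11


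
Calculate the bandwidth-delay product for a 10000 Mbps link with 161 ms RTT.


BDP = bandwidth * RTT
= 10000 Mbps * 161 ms
= 10000 * 1e6 * 161 / 1000 bits
= 1610000000 bits
= 201250000 bytes
= 196533.2031 KB
BDP = 1610000000 bits (201250000 bytes)


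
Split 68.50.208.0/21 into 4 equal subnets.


New prefix = 21 + 2 = 23
Each subnet has 512 addresses
  68.50.208.0/23
  68.50.210.0/23
  68.50.212.0/23
  68.50.214.0/23
Subnets: 68.50.208.0/23, 68.50.210.0/23, 68.50.212.0/23, 68.50.214.0/23


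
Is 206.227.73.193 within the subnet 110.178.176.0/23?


Subnet network: 110.178.176.0
Test IP AND mask: 206.227.72.0
No, 206.227.73.193 is not in 110.178.176.0/23


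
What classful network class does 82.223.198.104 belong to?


First octet: 82
Binary: 01010010
0xxxxxxx -> Class A (1-126)
Class A, default mask 255.0.0.0 (/8)


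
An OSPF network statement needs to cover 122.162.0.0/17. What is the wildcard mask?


Subnet mask: 255.255.128.0
Wildcard = 255.255.255.255 - subnet mask
255 - 255 = 0
255 - 255 = 0
255 - 128 = 127
255 - 0 = 255
Wildcard: 0.0.127.255


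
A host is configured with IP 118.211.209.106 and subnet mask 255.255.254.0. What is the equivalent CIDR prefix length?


Binary: 11111111.11111111.11111110.00000000
Count leading 1s
Prefix: /23


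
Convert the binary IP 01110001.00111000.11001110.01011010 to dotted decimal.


01110001 = 113
00111000 = 56
11001110 = 206
01011010 = 90
IP: 113.56.206.90


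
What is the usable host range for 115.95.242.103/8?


Network: 115.0.0.0
Broadcast: 115.255.255.255
First usable = network + 1
Last usable = broadcast - 1
Range: 115.0.0.1 to 115.255.255.254


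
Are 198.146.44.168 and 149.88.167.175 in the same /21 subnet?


Mask: 255.255.248.0
198.146.44.168 AND mask = 198.146.40.0
149.88.167.175 AND mask = 149.88.160.0
No, different subnets (198.146.40.0 vs 149.88.160.0)


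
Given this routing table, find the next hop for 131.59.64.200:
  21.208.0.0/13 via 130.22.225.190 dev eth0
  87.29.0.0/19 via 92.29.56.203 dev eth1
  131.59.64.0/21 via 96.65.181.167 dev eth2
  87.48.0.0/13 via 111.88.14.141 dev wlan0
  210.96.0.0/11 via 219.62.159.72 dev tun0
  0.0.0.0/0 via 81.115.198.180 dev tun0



Longest prefix match for 131.59.64.200:
  /13 21.208.0.0: no
  /19 87.29.0.0: no
  /21 131.59.64.0: MATCH
  /13 87.48.0.0: no
  /11 210.96.0.0: no
  /0 0.0.0.0: MATCH
Selected: next-hop 96.65.181.167 via eth2 (matched /21)


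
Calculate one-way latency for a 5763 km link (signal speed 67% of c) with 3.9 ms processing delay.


Speed = 0.67 * 3e5 km/s = 201000 km/s
Propagation delay = 5763 / 201000 = 0.0287 s = 28.6716 ms
Processing delay = 3.9 ms
Total one-way latency = 32.5716 ms


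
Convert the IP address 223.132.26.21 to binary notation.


223 = 11011111
132 = 10000100
26 = 00011010
21 = 00010101
Binary: 11011111.10000100.00011010.00010101


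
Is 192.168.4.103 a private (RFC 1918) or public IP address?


RFC 1918 private ranges:
  10.0.0.0/8 (10.0.0.0 - 10.255.255.255)
  172.16.0.0/12 (172.16.0.0 - 172.31.255.255)
  192.168.0.0/16 (192.168.0.0 - 192.168.255.255)
Private (in 192.168.0.0/16)


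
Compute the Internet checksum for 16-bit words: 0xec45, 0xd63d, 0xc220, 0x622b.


Sum all words (with carry folding):
+ 0xec45 = 0xec45
+ 0xd63d = 0xc283
+ 0xc220 = 0x84a4
+ 0x622b = 0xe6cf
One's complement: ~0xe6cf
Checksum = 0x1930


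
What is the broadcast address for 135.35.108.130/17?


Network: 135.35.0.0/17
Host bits = 15
Set all host bits to 1:
Broadcast: 135.35.127.255


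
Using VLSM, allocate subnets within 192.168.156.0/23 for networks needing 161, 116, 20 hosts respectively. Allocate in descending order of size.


161 hosts -> /24 (254 usable): 192.168.156.0/24
116 hosts -> /25 (126 usable): 192.168.157.0/25
20 hosts -> /27 (30 usable): 192.168.157.128/27
Allocation: 192.168.156.0/24 (161 hosts, 254 usable); 192.168.157.0/25 (116 hosts, 126 usable); 192.168.157.128/27 (20 hosts, 30 usable)


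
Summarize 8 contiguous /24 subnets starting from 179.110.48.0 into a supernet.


Original prefix: /24
Number of subnets: 8 = 2^3
New prefix = 24 - 3 = 21
Supernet: 179.110.48.0/21


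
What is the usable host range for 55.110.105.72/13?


Network: 55.104.0.0
Broadcast: 55.111.255.255
First usable = network + 1
Last usable = broadcast - 1
Range: 55.104.0.1 to 55.111.255.254


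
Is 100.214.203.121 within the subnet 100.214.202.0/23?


Subnet network: 100.214.202.0
Test IP AND mask: 100.214.202.0
Yes, 100.214.203.121 is in 100.214.202.0/23


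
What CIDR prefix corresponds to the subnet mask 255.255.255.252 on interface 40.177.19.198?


Binary: 11111111.11111111.11111111.11111100
Count leading 1s
Prefix: /30


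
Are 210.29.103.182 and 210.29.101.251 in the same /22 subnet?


Mask: 255.255.252.0
210.29.103.182 AND mask = 210.29.100.0
210.29.101.251 AND mask = 210.29.100.0
Yes, same subnet (210.29.100.0)


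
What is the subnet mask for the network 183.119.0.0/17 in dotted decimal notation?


/17 means 17 network bits, 15 host bits
Binary: 11111111111111111000000000000000
Mask: 255.255.128.0


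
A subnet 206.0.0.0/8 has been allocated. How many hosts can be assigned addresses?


Host bits = 32 - 8 = 24
Total addresses = 2^24 = 16777216
Usable = total - 2 (network and broadcast)
Usable hosts: 16777214


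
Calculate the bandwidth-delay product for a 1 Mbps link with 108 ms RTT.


BDP = bandwidth * RTT
= 1 Mbps * 108 ms
= 1 * 1e6 * 108 / 1000 bits
= 108000 bits
= 13500 bytes
= 13.1836 KB
BDP = 108000 bits (13500 bytes)


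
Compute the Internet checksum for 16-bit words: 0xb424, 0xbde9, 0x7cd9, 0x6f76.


Sum all words (with carry folding):
+ 0xb424 = 0xb424
+ 0xbde9 = 0x720e
+ 0x7cd9 = 0xeee7
+ 0x6f76 = 0x5e5e
One's complement: ~0x5e5e
Checksum = 0xa1a1


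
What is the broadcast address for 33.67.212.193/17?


Network: 33.67.128.0/17
Host bits = 15
Set all host bits to 1:
Broadcast: 33.67.255.255


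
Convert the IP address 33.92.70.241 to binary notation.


33 = 00100001
92 = 01011100
70 = 01000110
241 = 11110001
Binary: 00100001.01011100.01000110.11110001


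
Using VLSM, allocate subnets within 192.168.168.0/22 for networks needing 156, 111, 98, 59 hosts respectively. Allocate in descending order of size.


156 hosts -> /24 (254 usable): 192.168.168.0/24
111 hosts -> /25 (126 usable): 192.168.169.0/25
98 hosts -> /25 (126 usable): 192.168.169.128/25
59 hosts -> /26 (62 usable): 192.168.170.0/26
Allocation: 192.168.168.0/24 (156 hosts, 254 usable); 192.168.169.0/25 (111 hosts, 126 usable); 192.168.169.128/25 (98 hosts, 126 usable); 192.168.170.0/26 (59 hosts, 62 usable)


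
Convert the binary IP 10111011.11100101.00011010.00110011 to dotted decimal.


10111011 = 187
11100101 = 229
00011010 = 26
00110011 = 51
IP: 187.229.26.51


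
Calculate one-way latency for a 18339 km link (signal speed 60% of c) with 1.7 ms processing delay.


Speed = 0.6 * 3e5 km/s = 180000 km/s
Propagation delay = 18339 / 180000 = 0.1019 s = 101.8833 ms
Processing delay = 1.7 ms
Total one-way latency = 103.5833 ms


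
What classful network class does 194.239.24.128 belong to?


First octet: 194
Binary: 11000010
110xxxxx -> Class C (192-223)
Class C, default mask 255.255.255.0 (/24)


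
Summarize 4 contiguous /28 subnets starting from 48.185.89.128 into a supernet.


Original prefix: /28
Number of subnets: 4 = 2^2
New prefix = 28 - 2 = 26
Supernet: 48.185.89.128/26


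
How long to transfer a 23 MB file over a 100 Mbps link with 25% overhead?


Effective throughput = 100 * (1 - 25/100) = 75 Mbps
File size in Mb = 23 * 8 = 184 Mb
Time = 184 / 75
Time = 2.4533 seconds


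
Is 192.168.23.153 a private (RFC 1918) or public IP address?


RFC 1918 private ranges:
  10.0.0.0/8 (10.0.0.0 - 10.255.255.255)
  172.16.0.0/12 (172.16.0.0 - 172.31.255.255)
  192.168.0.0/16 (192.168.0.0 - 192.168.255.255)
Private (in 192.168.0.0/16)


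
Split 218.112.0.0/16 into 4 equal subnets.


New prefix = 16 + 2 = 18
Each subnet has 16384 addresses
  218.112.0.0/18
  218.112.64.0/18
  218.112.128.0/18
  218.112.192.0/18
Subnets: 218.112.0.0/18, 218.112.64.0/18, 218.112.128.0/18, 218.112.192.0/18


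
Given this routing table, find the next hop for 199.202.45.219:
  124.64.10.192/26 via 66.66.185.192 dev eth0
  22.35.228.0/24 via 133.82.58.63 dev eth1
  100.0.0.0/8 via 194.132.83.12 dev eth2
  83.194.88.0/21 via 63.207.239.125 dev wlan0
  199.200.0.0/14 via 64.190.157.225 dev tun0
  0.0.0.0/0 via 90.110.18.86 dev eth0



Longest prefix match for 199.202.45.219:
  /26 124.64.10.192: no
  /24 22.35.228.0: no
  /8 100.0.0.0: no
  /21 83.194.88.0: no
  /14 199.200.0.0: MATCH
  /0 0.0.0.0: MATCH
Selected: next-hop 64.190.157.225 via tun0 (matched /14)


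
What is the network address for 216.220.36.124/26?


IP:   11011000.11011100.00100100.01111100
Mask: 11111111.11111111.11111111.11000000
AND operation:
Net:  11011000.11011100.00100100.01000000
Network: 216.220.36.64/26


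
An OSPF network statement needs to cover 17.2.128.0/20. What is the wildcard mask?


Subnet mask: 255.255.240.0
Wildcard = 255.255.255.255 - subnet mask
255 - 255 = 0
255 - 255 = 0
255 - 240 = 15
255 - 0 = 255
Wildcard: 0.0.15.255


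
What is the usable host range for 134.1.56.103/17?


Network: 134.1.0.0
Broadcast: 134.1.127.255
First usable = network + 1
Last usable = broadcast - 1
Range: 134.1.0.1 to 134.1.127.254


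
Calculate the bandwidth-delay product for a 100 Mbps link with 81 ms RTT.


BDP = bandwidth * RTT
= 100 Mbps * 81 ms
= 100 * 1e6 * 81 / 1000 bits
= 8100000 bits
= 1012500 bytes
= 988.7695 KB
BDP = 8100000 bits (1012500 bytes)


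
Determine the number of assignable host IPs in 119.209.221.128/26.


Host bits = 32 - 26 = 6
Total addresses = 2^6 = 64
Usable = total - 2 (network and broadcast)
Usable hosts: 62


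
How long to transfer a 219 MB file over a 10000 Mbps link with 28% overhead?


Effective throughput = 10000 * (1 - 28/100) = 7200 Mbps
File size in Mb = 219 * 8 = 1752 Mb
Time = 1752 / 7200
Time = 0.2433 seconds


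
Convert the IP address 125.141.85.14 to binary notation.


125 = 01111101
141 = 10001101
85 = 01010101
14 = 00001110
Binary: 01111101.10001101.01010101.00001110


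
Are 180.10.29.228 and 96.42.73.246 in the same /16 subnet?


Mask: 255.255.0.0
180.10.29.228 AND mask = 180.10.0.0
96.42.73.246 AND mask = 96.42.0.0
No, different subnets (180.10.0.0 vs 96.42.0.0)


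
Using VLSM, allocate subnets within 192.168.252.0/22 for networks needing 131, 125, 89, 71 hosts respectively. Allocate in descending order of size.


131 hosts -> /24 (254 usable): 192.168.252.0/24
125 hosts -> /25 (126 usable): 192.168.253.0/25
89 hosts -> /25 (126 usable): 192.168.253.128/25
71 hosts -> /25 (126 usable): 192.168.254.0/25
Allocation: 192.168.252.0/24 (131 hosts, 254 usable); 192.168.253.0/25 (125 hosts, 126 usable); 192.168.253.128/25 (89 hosts, 126 usable); 192.168.254.0/25 (71 hosts, 126 usable)


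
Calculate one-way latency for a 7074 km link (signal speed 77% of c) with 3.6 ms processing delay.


Speed = 0.77 * 3e5 km/s = 231000 km/s
Propagation delay = 7074 / 231000 = 0.0306 s = 30.6234 ms
Processing delay = 3.6 ms
Total one-way latency = 34.2234 ms


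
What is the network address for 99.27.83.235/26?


IP:   01100011.00011011.01010011.11101011
Mask: 11111111.11111111.11111111.11000000
AND operation:
Net:  01100011.00011011.01010011.11000000
Network: 99.27.83.192/26


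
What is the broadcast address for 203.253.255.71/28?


Network: 203.253.255.64/28
Host bits = 4
Set all host bits to 1:
Broadcast: 203.253.255.79


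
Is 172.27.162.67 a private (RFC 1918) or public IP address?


RFC 1918 private ranges:
  10.0.0.0/8 (10.0.0.0 - 10.255.255.255)
  172.16.0.0/12 (172.16.0.0 - 172.31.255.255)
  192.168.0.0/16 (192.168.0.0 - 192.168.255.255)
Private (in 172.16.0.0/12)


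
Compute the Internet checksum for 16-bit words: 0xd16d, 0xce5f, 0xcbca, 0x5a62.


Sum all words (with carry folding):
+ 0xd16d = 0xd16d
+ 0xce5f = 0x9fcd
+ 0xcbca = 0x6b98
+ 0x5a62 = 0xc5fa
One's complement: ~0xc5fa
Checksum = 0x3a05


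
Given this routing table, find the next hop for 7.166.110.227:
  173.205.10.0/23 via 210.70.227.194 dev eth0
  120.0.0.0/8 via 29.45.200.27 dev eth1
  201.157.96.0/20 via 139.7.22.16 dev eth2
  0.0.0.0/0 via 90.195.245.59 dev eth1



Longest prefix match for 7.166.110.227:
  /23 173.205.10.0: no
  /8 120.0.0.0: no
  /20 201.157.96.0: no
  /0 0.0.0.0: MATCH
Selected: next-hop 90.195.245.59 via eth1 (matched /0)


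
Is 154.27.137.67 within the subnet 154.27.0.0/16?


Subnet network: 154.27.0.0
Test IP AND mask: 154.27.0.0
Yes, 154.27.137.67 is in 154.27.0.0/16


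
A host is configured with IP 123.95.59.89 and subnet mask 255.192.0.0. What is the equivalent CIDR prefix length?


Binary: 11111111.11000000.00000000.00000000
Count leading 1s
Prefix: /10


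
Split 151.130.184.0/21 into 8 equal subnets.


New prefix = 21 + 3 = 24
Each subnet has 256 addresses
  151.130.184.0/24
  151.130.185.0/24
  151.130.186.0/24
  151.130.187.0/24
  151.130.188.0/24
  151.130.189.0/24
  151.130.190.0/24
  151.130.191.0/24
Subnets: 151.130.184.0/24, 151.130.185.0/24, 151.130.186.0/24, 151.130.187.0/24, 151.130.188.0/24, 151.130.189.0/24, 151.130.190.0/24, 151.130.191.0/24


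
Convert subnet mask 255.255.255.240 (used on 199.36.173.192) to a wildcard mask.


Subnet mask: 255.255.255.240
Wildcard = 255.255.255.255 - subnet mask
255 - 255 = 0
255 - 255 = 0
255 - 255 = 0
255 - 240 = 15
Wildcard: 0.0.0.15


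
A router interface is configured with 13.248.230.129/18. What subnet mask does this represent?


/18 means 18 network bits, 14 host bits
Binary: 11111111111111111100000000000000
Mask: 255.255.192.0


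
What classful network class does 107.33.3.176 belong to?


First octet: 107
Binary: 01101011
0xxxxxxx -> Class A (1-126)
Class A, default mask 255.0.0.0 (/8)


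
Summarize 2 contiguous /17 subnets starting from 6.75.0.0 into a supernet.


Original prefix: /17
Number of subnets: 2 = 2^1
New prefix = 17 - 1 = 16
Supernet: 6.75.0.0/16


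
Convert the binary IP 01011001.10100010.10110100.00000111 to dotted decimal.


01011001 = 89
10100010 = 162
10110100 = 180
00000111 = 7
IP: 89.162.180.7


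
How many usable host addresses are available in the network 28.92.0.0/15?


Host bits = 32 - 15 = 17
Total addresses = 2^17 = 131072
Usable = total - 2 (network and broadcast)
Usable hosts: 131070


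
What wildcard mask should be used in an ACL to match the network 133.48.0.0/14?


Subnet mask: 255.252.0.0
Wildcard = 255.255.255.255 - subnet mask
255 - 255 = 0
255 - 252 = 3
255 - 0 = 255
255 - 0 = 255
Wildcard: 0.3.255.255


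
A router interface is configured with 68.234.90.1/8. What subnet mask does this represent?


/8 means 8 network bits, 24 host bits
Binary: 11111111000000000000000000000000
Mask: 255.0.0.0


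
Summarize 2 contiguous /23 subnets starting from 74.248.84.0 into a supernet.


Original prefix: /23
Number of subnets: 2 = 2^1
New prefix = 23 - 1 = 22
Supernet: 74.248.84.0/22


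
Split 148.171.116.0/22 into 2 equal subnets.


New prefix = 22 + 1 = 23
Each subnet has 512 addresses
  148.171.116.0/23
  148.171.118.0/23
Subnets: 148.171.116.0/23, 148.171.118.0/23


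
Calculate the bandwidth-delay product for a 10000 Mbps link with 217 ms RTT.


BDP = bandwidth * RTT
= 10000 Mbps * 217 ms
= 10000 * 1e6 * 217 / 1000 bits
= 2170000000 bits
= 271250000 bytes
= 264892.5781 KB
BDP = 2170000000 bits (271250000 bytes)


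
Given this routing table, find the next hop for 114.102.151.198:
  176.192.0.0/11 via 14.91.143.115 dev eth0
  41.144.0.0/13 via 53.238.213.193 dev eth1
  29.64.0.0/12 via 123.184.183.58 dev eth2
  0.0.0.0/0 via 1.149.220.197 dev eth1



Longest prefix match for 114.102.151.198:
  /11 176.192.0.0: no
  /13 41.144.0.0: no
  /12 29.64.0.0: no
  /0 0.0.0.0: MATCH
Selected: next-hop 1.149.220.197 via eth1 (matched /0)


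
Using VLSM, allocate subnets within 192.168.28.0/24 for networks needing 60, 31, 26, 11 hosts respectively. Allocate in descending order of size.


60 hosts -> /26 (62 usable): 192.168.28.0/26
31 hosts -> /26 (62 usable): 192.168.28.64/26
26 hosts -> /27 (30 usable): 192.168.28.128/27
11 hosts -> /28 (14 usable): 192.168.28.160/28
Allocation: 192.168.28.0/26 (60 hosts, 62 usable); 192.168.28.64/26 (31 hosts, 62 usable); 192.168.28.128/27 (26 hosts, 30 usable); 192.168.28.160/28 (11 hosts, 14 usable)


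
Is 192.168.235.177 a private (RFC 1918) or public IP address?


RFC 1918 private ranges:
  10.0.0.0/8 (10.0.0.0 - 10.255.255.255)
  172.16.0.0/12 (172.16.0.0 - 172.31.255.255)
  192.168.0.0/16 (192.168.0.0 - 192.168.255.255)
Private (in 192.168.0.0/16)


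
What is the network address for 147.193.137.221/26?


IP:   10010011.11000001.10001001.11011101
Mask: 11111111.11111111.11111111.11000000
AND operation:
Net:  10010011.11000001.10001001.11000000
Network: 147.193.137.192/26


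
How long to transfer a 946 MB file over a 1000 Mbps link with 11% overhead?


Effective throughput = 1000 * (1 - 11/100) = 890 Mbps
File size in Mb = 946 * 8 = 7568 Mb
Time = 7568 / 890
Time = 8.5034 seconds


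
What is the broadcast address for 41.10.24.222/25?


Network: 41.10.24.128/25
Host bits = 7
Set all host bits to 1:
Broadcast: 41.10.24.255


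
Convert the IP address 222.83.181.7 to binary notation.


222 = 11011110
83 = 01010011
181 = 10110101
7 = 00000111
Binary: 11011110.01010011.10110101.00000111


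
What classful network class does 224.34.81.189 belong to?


First octet: 224
Binary: 11100000
1110xxxx -> Class D (224-239)
Class D (multicast), default mask N/A


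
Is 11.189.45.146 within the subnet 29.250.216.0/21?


Subnet network: 29.250.216.0
Test IP AND mask: 11.189.40.0
No, 11.189.45.146 is not in 29.250.216.0/21


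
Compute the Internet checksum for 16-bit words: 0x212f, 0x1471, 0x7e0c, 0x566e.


Sum all words (with carry folding):
+ 0x212f = 0x212f
+ 0x1471 = 0x35a0
+ 0x7e0c = 0xb3ac
+ 0x566e = 0x0a1b
One's complement: ~0x0a1b
Checksum = 0xf5e4


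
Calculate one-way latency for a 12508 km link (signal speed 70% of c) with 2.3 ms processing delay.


Speed = 0.7 * 3e5 km/s = 210000 km/s
Propagation delay = 12508 / 210000 = 0.0596 s = 59.5619 ms
Processing delay = 2.3 ms
Total one-way latency = 61.8619 ms


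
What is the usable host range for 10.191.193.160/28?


Network: 10.191.193.160
Broadcast: 10.191.193.175
First usable = network + 1
Last usable = broadcast - 1
Range: 10.191.193.161 to 10.191.193.174


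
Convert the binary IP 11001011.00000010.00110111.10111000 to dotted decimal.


11001011 = 203
00000010 = 2
00110111 = 55
10111000 = 184
IP: 203.2.55.184


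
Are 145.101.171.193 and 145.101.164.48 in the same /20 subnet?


Mask: 255.255.240.0
145.101.171.193 AND mask = 145.101.160.0
145.101.164.48 AND mask = 145.101.160.0
Yes, same subnet (145.101.160.0)


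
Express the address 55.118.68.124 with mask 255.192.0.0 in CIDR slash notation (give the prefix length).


Binary: 11111111.11000000.00000000.00000000
Count leading 1s
Prefix: /10


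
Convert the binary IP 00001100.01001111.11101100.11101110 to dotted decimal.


00001100 = 12
01001111 = 79
11101100 = 236
11101110 = 238
IP: 12.79.236.238


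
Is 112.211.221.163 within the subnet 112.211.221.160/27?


Subnet network: 112.211.221.160
Test IP AND mask: 112.211.221.160
Yes, 112.211.221.163 is in 112.211.221.160/27


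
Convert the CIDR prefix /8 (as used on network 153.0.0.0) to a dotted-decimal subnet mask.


/8 means 8 network bits, 24 host bits
Binary: 11111111000000000000000000000000
Mask: 255.0.0.0


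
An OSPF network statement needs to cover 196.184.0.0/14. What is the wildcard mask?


Subnet mask: 255.252.0.0
Wildcard = 255.255.255.255 - subnet mask
255 - 255 = 0
255 - 252 = 3
255 - 0 = 255
255 - 0 = 255
Wildcard: 0.3.255.255


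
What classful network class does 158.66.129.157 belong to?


First octet: 158
Binary: 10011110
10xxxxxx -> Class B (128-191)
Class B, default mask 255.255.0.0 (/16)


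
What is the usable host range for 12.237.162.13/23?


Network: 12.237.162.0
Broadcast: 12.237.163.255
First usable = network + 1
Last usable = broadcast - 1
Range: 12.237.162.1 to 12.237.163.254


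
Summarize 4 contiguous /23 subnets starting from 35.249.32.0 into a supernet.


Original prefix: /23
Number of subnets: 4 = 2^2
New prefix = 23 - 2 = 21
Supernet: 35.249.32.0/21


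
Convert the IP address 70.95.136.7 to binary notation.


70 = 01000110
95 = 01011111
136 = 10001000
7 = 00000111
Binary: 01000110.01011111.10001000.00000111


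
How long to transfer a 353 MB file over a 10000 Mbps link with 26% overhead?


Effective throughput = 10000 * (1 - 26/100) = 7400 Mbps
File size in Mb = 353 * 8 = 2824 Mb
Time = 2824 / 7400
Time = 0.3816 seconds


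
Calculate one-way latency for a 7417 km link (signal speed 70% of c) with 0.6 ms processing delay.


Speed = 0.7 * 3e5 km/s = 210000 km/s
Propagation delay = 7417 / 210000 = 0.0353 s = 35.319 ms
Processing delay = 0.6 ms
Total one-way latency = 35.919 ms


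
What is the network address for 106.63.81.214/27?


IP:   01101010.00111111.01010001.11010110
Mask: 11111111.11111111.11111111.11100000
AND operation:
Net:  01101010.00111111.01010001.11000000
Network: 106.63.81.192/27


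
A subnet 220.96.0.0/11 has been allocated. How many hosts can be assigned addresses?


Host bits = 32 - 11 = 21
Total addresses = 2^21 = 2097152
Usable = total - 2 (network and broadcast)
Usable hosts: 2097150


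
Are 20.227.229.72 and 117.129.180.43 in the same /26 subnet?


Mask: 255.255.255.192
20.227.229.72 AND mask = 20.227.229.64
117.129.180.43 AND mask = 117.129.180.0
No, different subnets (20.227.229.64 vs 117.129.180.0)


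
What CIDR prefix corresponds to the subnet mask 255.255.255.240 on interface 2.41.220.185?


Binary: 11111111.11111111.11111111.11110000
Count leading 1s
Prefix: /28


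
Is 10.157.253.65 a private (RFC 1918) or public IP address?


RFC 1918 private ranges:
  10.0.0.0/8 (10.0.0.0 - 10.255.255.255)
  172.16.0.0/12 (172.16.0.0 - 172.31.255.255)
  192.168.0.0/16 (192.168.0.0 - 192.168.255.255)
Private (in 10.0.0.0/8)


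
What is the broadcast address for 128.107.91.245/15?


Network: 128.106.0.0/15
Host bits = 17
Set all host bits to 1:
Broadcast: 128.107.255.255


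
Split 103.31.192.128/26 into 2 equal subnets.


New prefix = 26 + 1 = 27
Each subnet has 32 addresses
  103.31.192.128/27
  103.31.192.160/27
Subnets: 103.31.192.128/27, 103.31.192.160/27


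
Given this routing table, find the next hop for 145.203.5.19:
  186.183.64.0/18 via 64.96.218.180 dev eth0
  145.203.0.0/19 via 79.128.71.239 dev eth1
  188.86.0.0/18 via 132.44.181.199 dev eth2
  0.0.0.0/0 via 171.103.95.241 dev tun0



Longest prefix match for 145.203.5.19:
  /18 186.183.64.0: no
  /19 145.203.0.0: MATCH
  /18 188.86.0.0: no
  /0 0.0.0.0: MATCH
Selected: next-hop 79.128.71.239 via eth1 (matched /19)


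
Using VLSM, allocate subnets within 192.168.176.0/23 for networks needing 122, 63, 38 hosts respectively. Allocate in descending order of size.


122 hosts -> /25 (126 usable): 192.168.176.0/25
63 hosts -> /25 (126 usable): 192.168.176.128/25
38 hosts -> /26 (62 usable): 192.168.177.0/26
Allocation: 192.168.176.0/25 (122 hosts, 126 usable); 192.168.176.128/25 (63 hosts, 126 usable); 192.168.177.0/26 (38 hosts, 62 usable)


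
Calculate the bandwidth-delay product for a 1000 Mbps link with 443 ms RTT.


BDP = bandwidth * RTT
= 1000 Mbps * 443 ms
= 1000 * 1e6 * 443 / 1000 bits
= 443000000 bits
= 55375000 bytes
= 54077.1484 KB
BDP = 443000000 bits (55375000 bytes)


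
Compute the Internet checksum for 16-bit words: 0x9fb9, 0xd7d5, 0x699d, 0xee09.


Sum all words (with carry folding):
+ 0x9fb9 = 0x9fb9
+ 0xd7d5 = 0x778f
+ 0x699d = 0xe12c
+ 0xee09 = 0xcf36
One's complement: ~0xcf36
Checksum = 0x30c9


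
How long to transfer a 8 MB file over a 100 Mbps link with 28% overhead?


Effective throughput = 100 * (1 - 28/100) = 72 Mbps
File size in Mb = 8 * 8 = 64 Mb
Time = 64 / 72
Time = 0.8889 seconds


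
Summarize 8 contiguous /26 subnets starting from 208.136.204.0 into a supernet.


Original prefix: /26
Number of subnets: 8 = 2^3
New prefix = 26 - 3 = 23
Supernet: 208.136.204.0/23


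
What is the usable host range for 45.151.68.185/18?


Network: 45.151.64.0
Broadcast: 45.151.127.255
First usable = network + 1
Last usable = broadcast - 1
Range: 45.151.64.1 to 45.151.127.254


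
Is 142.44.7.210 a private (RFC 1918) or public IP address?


RFC 1918 private ranges:
  10.0.0.0/8 (10.0.0.0 - 10.255.255.255)
  172.16.0.0/12 (172.16.0.0 - 172.31.255.255)
  192.168.0.0/16 (192.168.0.0 - 192.168.255.255)
Public (not in any RFC 1918 range)


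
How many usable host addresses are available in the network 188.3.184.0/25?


Host bits = 32 - 25 = 7
Total addresses = 2^7 = 128
Usable = total - 2 (network and broadcast)
Usable hosts: 126


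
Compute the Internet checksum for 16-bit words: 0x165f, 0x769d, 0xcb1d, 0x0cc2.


Sum all words (with carry folding):
+ 0x165f = 0x165f
+ 0x769d = 0x8cfc
+ 0xcb1d = 0x581a
+ 0x0cc2 = 0x64dc
One's complement: ~0x64dc
Checksum = 0x9b23


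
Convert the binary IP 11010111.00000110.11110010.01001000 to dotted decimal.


11010111 = 215
00000110 = 6
11110010 = 242
01001000 = 72
IP: 215.6.242.72


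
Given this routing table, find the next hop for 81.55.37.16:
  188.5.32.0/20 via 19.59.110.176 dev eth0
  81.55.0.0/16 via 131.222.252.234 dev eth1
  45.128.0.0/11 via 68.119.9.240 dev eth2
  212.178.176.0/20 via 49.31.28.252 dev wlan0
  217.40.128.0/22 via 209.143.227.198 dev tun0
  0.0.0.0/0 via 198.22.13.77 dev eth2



Longest prefix match for 81.55.37.16:
  /20 188.5.32.0: no
  /16 81.55.0.0: MATCH
  /11 45.128.0.0: no
  /20 212.178.176.0: no
  /22 217.40.128.0: no
  /0 0.0.0.0: MATCH
Selected: next-hop 131.222.252.234 via eth1 (matched /16)


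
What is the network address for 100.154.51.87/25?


IP:   01100100.10011010.00110011.01010111
Mask: 11111111.11111111.11111111.10000000
AND operation:
Net:  01100100.10011010.00110011.00000000
Network: 100.154.51.0/25


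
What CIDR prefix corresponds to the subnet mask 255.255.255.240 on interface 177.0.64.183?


Binary: 11111111.11111111.11111111.11110000
Count leading 1s
Prefix: /28


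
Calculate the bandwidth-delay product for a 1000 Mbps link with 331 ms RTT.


BDP = bandwidth * RTT
= 1000 Mbps * 331 ms
= 1000 * 1e6 * 331 / 1000 bits
= 331000000 bits
= 41375000 bytes
= 40405.2734 KB
BDP = 331000000 bits (41375000 bytes)


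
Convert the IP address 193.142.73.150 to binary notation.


193 = 11000001
142 = 10001110
73 = 01001001
150 = 10010110
Binary: 11000001.10001110.01001001.10010110


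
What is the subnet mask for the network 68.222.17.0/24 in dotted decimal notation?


/24 means 24 network bits, 8 host bits
Binary: 11111111111111111111111100000000
Mask: 255.255.255.0


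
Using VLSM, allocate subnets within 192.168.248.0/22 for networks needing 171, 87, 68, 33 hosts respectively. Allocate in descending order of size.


171 hosts -> /24 (254 usable): 192.168.248.0/24
87 hosts -> /25 (126 usable): 192.168.249.0/25
68 hosts -> /25 (126 usable): 192.168.249.128/25
33 hosts -> /26 (62 usable): 192.168.250.0/26
Allocation: 192.168.248.0/24 (171 hosts, 254 usable); 192.168.249.0/25 (87 hosts, 126 usable); 192.168.249.128/25 (68 hosts, 126 usable); 192.168.250.0/26 (33 hosts, 62 usable)


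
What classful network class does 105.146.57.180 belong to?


First octet: 105
Binary: 01101001
0xxxxxxx -> Class A (1-126)
Class A, default mask 255.0.0.0 (/8)


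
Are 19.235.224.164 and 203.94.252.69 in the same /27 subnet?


Mask: 255.255.255.224
19.235.224.164 AND mask = 19.235.224.160
203.94.252.69 AND mask = 203.94.252.64
No, different subnets (19.235.224.160 vs 203.94.252.64)


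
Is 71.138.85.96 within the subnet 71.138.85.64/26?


Subnet network: 71.138.85.64
Test IP AND mask: 71.138.85.64
Yes, 71.138.85.96 is in 71.138.85.64/26


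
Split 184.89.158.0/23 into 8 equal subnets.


New prefix = 23 + 3 = 26
Each subnet has 64 addresses
  184.89.158.0/26
  184.89.158.64/26
  184.89.158.128/26
  184.89.158.192/26
  184.89.159.0/26
  184.89.159.64/26
  184.89.159.128/26
  184.89.159.192/26
Subnets: 184.89.158.0/26, 184.89.158.64/26, 184.89.158.128/26, 184.89.158.192/26, 184.89.159.0/26, 184.89.159.64/26, 184.89.159.128/26, 184.89.159.192/26


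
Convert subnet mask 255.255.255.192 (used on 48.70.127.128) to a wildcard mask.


Subnet mask: 255.255.255.192
Wildcard = 255.255.255.255 - subnet mask
255 - 255 = 0
255 - 255 = 0
255 - 255 = 0
255 - 192 = 63
Wildcard: 0.0.0.63


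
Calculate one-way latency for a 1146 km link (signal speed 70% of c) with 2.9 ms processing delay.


Speed = 0.7 * 3e5 km/s = 210000 km/s
Propagation delay = 1146 / 210000 = 0.0055 s = 5.4571 ms
Processing delay = 2.9 ms
Total one-way latency = 8.3571 ms


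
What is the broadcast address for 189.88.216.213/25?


Network: 189.88.216.128/25
Host bits = 7
Set all host bits to 1:
Broadcast: 189.88.216.255


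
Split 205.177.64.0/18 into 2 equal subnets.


New prefix = 18 + 1 = 19
Each subnet has 8192 addresses
  205.177.64.0/19
  205.177.96.0/19
Subnets: 205.177.64.0/19, 205.177.96.0/19


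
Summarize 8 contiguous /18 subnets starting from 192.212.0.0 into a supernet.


Original prefix: /18
Number of subnets: 8 = 2^3
New prefix = 18 - 3 = 15
Supernet: 192.212.0.0/15


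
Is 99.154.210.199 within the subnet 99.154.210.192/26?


Subnet network: 99.154.210.192
Test IP AND mask: 99.154.210.192
Yes, 99.154.210.199 is in 99.154.210.192/26


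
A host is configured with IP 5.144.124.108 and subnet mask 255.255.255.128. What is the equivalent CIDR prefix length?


Binary: 11111111.11111111.11111111.10000000
Count leading 1s
Prefix: /25


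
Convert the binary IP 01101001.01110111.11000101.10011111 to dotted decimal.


01101001 = 105
01110111 = 119
11000101 = 197
10011111 = 159
IP: 105.119.197.159


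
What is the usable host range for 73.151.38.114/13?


Network: 73.144.0.0
Broadcast: 73.151.255.255
First usable = network + 1
Last usable = broadcast - 1
Range: 73.144.0.1 to 73.151.255.254


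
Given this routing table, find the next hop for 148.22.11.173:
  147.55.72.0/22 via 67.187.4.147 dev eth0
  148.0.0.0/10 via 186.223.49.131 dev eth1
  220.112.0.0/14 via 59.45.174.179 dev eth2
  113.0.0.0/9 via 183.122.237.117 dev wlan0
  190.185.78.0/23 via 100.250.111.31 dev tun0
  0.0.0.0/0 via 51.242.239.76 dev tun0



Longest prefix match for 148.22.11.173:
  /22 147.55.72.0: no
  /10 148.0.0.0: MATCH
  /14 220.112.0.0: no
  /9 113.0.0.0: no
  /23 190.185.78.0: no
  /0 0.0.0.0: MATCH
Selected: next-hop 186.223.49.131 via eth1 (matched /10)


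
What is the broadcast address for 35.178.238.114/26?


Network: 35.178.238.64/26
Host bits = 6
Set all host bits to 1:
Broadcast: 35.178.238.127


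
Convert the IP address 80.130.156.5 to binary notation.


80 = 01010000
130 = 10000010
156 = 10011100
5 = 00000101
Binary: 01010000.10000010.10011100.00000101


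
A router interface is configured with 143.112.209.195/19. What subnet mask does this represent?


/19 means 19 network bits, 13 host bits
Binary: 11111111111111111110000000000000
Mask: 255.255.224.0


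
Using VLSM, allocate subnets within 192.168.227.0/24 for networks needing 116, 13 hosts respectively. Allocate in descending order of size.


116 hosts -> /25 (126 usable): 192.168.227.0/25
13 hosts -> /28 (14 usable): 192.168.227.128/28
Allocation: 192.168.227.0/25 (116 hosts, 126 usable); 192.168.227.128/28 (13 hosts, 14 usable)


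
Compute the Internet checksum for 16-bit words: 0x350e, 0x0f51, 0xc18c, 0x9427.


Sum all words (with carry folding):
+ 0x350e = 0x350e
+ 0x0f51 = 0x445f
+ 0xc18c = 0x05ec
+ 0x9427 = 0x9a13
One's complement: ~0x9a13
Checksum = 0x65ec


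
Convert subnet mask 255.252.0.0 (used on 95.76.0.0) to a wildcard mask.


Subnet mask: 255.252.0.0
Wildcard = 255.255.255.255 - subnet mask
255 - 255 = 0
255 - 252 = 3
255 - 0 = 255
255 - 0 = 255
Wildcard: 0.3.255.255


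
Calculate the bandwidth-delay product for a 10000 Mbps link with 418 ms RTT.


BDP = bandwidth * RTT
= 10000 Mbps * 418 ms
= 10000 * 1e6 * 418 / 1000 bits
= 4180000000 bits
= 522500000 bytes
= 510253.9062 KB
BDP = 4180000000 bits (522500000 bytes)


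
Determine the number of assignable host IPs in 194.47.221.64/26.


Host bits = 32 - 26 = 6
Total addresses = 2^6 = 64
Usable = total - 2 (network and broadcast)
Usable hosts: 62


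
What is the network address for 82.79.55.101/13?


IP:   01010010.01001111.00110111.01100101
Mask: 11111111.11111000.00000000.00000000
AND operation:
Net:  01010010.01001000.00000000.00000000
Network: 82.72.0.0/13


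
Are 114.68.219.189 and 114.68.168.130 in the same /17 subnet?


Mask: 255.255.128.0
114.68.219.189 AND mask = 114.68.128.0
114.68.168.130 AND mask = 114.68.128.0
Yes, same subnet (114.68.128.0)


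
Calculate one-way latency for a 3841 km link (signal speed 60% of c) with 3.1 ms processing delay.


Speed = 0.6 * 3e5 km/s = 180000 km/s
Propagation delay = 3841 / 180000 = 0.0213 s = 21.3389 ms
Processing delay = 3.1 ms
Total one-way latency = 24.4389 ms


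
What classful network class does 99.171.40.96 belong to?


First octet: 99
Binary: 01100011
0xxxxxxx -> Class A (1-126)
Class A, default mask 255.0.0.0 (/8)


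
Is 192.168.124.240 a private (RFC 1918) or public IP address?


RFC 1918 private ranges:
  10.0.0.0/8 (10.0.0.0 - 10.255.255.255)
  172.16.0.0/12 (172.16.0.0 - 172.31.255.255)
  192.168.0.0/16 (192.168.0.0 - 192.168.255.255)
Private (in 192.168.0.0/16)


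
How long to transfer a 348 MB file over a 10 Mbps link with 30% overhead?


Effective throughput = 10 * (1 - 30/100) = 7 Mbps
File size in Mb = 348 * 8 = 2784 Mb
Time = 2784 / 7
Time = 397.7143 seconds


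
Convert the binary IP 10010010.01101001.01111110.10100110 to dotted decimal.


10010010 = 146
01101001 = 105
01111110 = 126
10100110 = 166
IP: 146.105.126.166


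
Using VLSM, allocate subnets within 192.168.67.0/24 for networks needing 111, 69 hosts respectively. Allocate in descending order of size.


111 hosts -> /25 (126 usable): 192.168.67.0/25
69 hosts -> /25 (126 usable): 192.168.67.128/25
Allocation: 192.168.67.0/25 (111 hosts, 126 usable); 192.168.67.128/25 (69 hosts, 126 usable)


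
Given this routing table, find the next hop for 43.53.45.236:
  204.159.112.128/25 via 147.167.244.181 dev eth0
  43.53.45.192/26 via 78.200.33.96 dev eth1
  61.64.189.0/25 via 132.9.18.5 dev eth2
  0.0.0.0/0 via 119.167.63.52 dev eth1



Longest prefix match for 43.53.45.236:
  /25 204.159.112.128: no
  /26 43.53.45.192: MATCH
  /25 61.64.189.0: no
  /0 0.0.0.0: MATCH
Selected: next-hop 78.200.33.96 via eth1 (matched /26)


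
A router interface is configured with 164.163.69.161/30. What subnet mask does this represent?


/30 means 30 network bits, 2 host bits
Binary: 11111111111111111111111111111100
Mask: 255.255.255.252


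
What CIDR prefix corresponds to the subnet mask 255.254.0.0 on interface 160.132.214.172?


Binary: 11111111.11111110.00000000.00000000
Count leading 1s
Prefix: /15


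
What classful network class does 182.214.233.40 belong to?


First octet: 182
Binary: 10110110
10xxxxxx -> Class B (128-191)
Class B, default mask 255.255.0.0 (/16)


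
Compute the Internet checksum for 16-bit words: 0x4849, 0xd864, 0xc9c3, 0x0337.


Sum all words (with carry folding):
+ 0x4849 = 0x4849
+ 0xd864 = 0x20ae
+ 0xc9c3 = 0xea71
+ 0x0337 = 0xeda8
One's complement: ~0xeda8
Checksum = 0x1257


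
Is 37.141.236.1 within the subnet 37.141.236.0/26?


Subnet network: 37.141.236.0
Test IP AND mask: 37.141.236.0
Yes, 37.141.236.1 is in 37.141.236.0/26


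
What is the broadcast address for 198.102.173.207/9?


Network: 198.0.0.0/9
Host bits = 23
Set all host bits to 1:
Broadcast: 198.127.255.255


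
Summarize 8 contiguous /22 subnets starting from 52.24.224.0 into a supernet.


Original prefix: /22
Number of subnets: 8 = 2^3
New prefix = 22 - 3 = 19
Supernet: 52.24.224.0/19


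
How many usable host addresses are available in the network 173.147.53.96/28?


Host bits = 32 - 28 = 4
Total addresses = 2^4 = 16
Usable = total - 2 (network and broadcast)
Usable hosts: 14


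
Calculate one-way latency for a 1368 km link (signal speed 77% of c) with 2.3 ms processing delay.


Speed = 0.77 * 3e5 km/s = 231000 km/s
Propagation delay = 1368 / 231000 = 0.0059 s = 5.9221 ms
Processing delay = 2.3 ms
Total one-way latency = 8.2221 ms


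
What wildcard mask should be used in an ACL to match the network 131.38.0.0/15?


Subnet mask: 255.254.0.0
Wildcard = 255.255.255.255 - subnet mask
255 - 255 = 0
255 - 254 = 1
255 - 0 = 255
255 - 0 = 255
Wildcard: 0.1.255.255


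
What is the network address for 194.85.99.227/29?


IP:   11000010.01010101.01100011.11100011
Mask: 11111111.11111111.11111111.11111000
AND operation:
Net:  11000010.01010101.01100011.11100000
Network: 194.85.99.224/29


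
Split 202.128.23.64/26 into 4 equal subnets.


New prefix = 26 + 2 = 28
Each subnet has 16 addresses
  202.128.23.64/28
  202.128.23.80/28
  202.128.23.96/28
  202.128.23.112/28
Subnets: 202.128.23.64/28, 202.128.23.80/28, 202.128.23.96/28, 202.128.23.112/28


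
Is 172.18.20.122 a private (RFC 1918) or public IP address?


RFC 1918 private ranges:
  10.0.0.0/8 (10.0.0.0 - 10.255.255.255)
  172.16.0.0/12 (172.16.0.0 - 172.31.255.255)
  192.168.0.0/16 (192.168.0.0 - 192.168.255.255)
Private (in 172.16.0.0/12)


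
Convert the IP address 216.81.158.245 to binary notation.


216 = 11011000
81 = 01010001
158 = 10011110
245 = 11110101
Binary: 11011000.01010001.10011110.11110101


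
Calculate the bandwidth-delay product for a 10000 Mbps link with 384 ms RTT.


BDP = bandwidth * RTT
= 10000 Mbps * 384 ms
= 10000 * 1e6 * 384 / 1000 bits
= 3840000000 bits
= 480000000 bytes
= 468750 KB
BDP = 3840000000 bits (480000000 bytes)


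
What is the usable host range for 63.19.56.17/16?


Network: 63.19.0.0
Broadcast: 63.19.255.255
First usable = network + 1
Last usable = broadcast - 1
Range: 63.19.0.1 to 63.19.255.254


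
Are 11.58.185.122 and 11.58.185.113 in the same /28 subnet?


Mask: 255.255.255.240
11.58.185.122 AND mask = 11.58.185.112
11.58.185.113 AND mask = 11.58.185.112
Yes, same subnet (11.58.185.112)


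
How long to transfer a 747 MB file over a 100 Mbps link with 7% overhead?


Effective throughput = 100 * (1 - 7/100) = 93 Mbps
File size in Mb = 747 * 8 = 5976 Mb
Time = 5976 / 93
Time = 64.2581 seconds


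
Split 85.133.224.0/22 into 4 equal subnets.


New prefix = 22 + 2 = 24
Each subnet has 256 addresses
  85.133.224.0/24
  85.133.225.0/24
  85.133.226.0/24
  85.133.227.0/24
Subnets: 85.133.224.0/24, 85.133.225.0/24, 85.133.226.0/24, 85.133.227.0/24


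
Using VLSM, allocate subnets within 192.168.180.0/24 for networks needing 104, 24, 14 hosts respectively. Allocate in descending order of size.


104 hosts -> /25 (126 usable): 192.168.180.0/25
24 hosts -> /27 (30 usable): 192.168.180.128/27
14 hosts -> /28 (14 usable): 192.168.180.160/28
Allocation: 192.168.180.0/25 (104 hosts, 126 usable); 192.168.180.128/27 (24 hosts, 30 usable); 192.168.180.160/28 (14 hosts, 14 usable)
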